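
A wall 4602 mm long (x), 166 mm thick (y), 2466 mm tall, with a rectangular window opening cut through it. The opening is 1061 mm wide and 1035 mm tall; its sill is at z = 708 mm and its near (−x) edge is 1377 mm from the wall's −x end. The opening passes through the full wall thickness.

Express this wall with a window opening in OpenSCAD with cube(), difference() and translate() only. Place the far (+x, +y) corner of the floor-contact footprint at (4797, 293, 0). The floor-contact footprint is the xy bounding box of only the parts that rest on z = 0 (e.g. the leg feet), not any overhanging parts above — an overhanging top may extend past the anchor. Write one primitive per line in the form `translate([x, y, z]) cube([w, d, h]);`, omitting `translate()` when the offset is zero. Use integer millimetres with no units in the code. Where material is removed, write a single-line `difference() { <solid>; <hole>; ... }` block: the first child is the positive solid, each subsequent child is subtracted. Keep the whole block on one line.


difference() { translate([195, 127, 0]) cube([4602, 166, 2466]); translate([1572, 127, 708]) cube([1061, 166, 1035]); }


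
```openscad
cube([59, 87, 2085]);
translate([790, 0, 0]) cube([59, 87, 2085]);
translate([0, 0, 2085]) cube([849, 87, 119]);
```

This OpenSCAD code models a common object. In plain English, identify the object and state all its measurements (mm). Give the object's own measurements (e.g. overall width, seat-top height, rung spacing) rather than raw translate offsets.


A door frame. The clear opening is 731 mm wide and 2085 mm high. Two 59 mm wide jambs, 87 mm deep, stand either side of the opening from the floor to the top of the opening. A 119 mm thick head sits across the top of both jambs, spanning the full outside width of the frame.


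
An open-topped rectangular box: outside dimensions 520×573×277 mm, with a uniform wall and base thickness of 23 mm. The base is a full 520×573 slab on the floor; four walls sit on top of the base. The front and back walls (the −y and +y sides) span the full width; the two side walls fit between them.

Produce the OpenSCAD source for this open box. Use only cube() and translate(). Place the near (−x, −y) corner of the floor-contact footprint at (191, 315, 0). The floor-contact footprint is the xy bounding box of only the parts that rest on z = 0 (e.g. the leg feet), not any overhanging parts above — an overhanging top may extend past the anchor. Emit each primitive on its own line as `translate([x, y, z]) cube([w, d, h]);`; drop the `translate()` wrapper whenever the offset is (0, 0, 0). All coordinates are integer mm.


translate([191, 315, 0]) cube([520, 573, 23]);
translate([191, 315, 23]) cube([520, 23, 254]);
translate([191, 865, 23]) cube([520, 23, 254]);
translate([191, 338, 23]) cube([23, 527, 254]);
translate([688, 338, 23]) cube([23, 527, 254]);


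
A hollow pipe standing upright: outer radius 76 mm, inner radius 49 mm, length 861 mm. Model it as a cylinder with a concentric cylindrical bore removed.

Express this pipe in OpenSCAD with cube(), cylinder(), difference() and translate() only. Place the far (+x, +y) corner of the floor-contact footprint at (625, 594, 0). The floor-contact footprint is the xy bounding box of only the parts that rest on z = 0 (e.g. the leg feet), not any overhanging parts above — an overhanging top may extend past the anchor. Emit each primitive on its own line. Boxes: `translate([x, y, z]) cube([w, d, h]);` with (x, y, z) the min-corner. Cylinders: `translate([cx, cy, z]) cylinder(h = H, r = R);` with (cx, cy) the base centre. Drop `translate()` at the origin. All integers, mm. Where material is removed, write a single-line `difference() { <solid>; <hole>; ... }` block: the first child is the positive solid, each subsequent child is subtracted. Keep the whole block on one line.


difference() { translate([549, 518, 0]) cylinder(h = 861, r = 76); translate([549, 518, 0]) cylinder(h = 861, r = 49); }


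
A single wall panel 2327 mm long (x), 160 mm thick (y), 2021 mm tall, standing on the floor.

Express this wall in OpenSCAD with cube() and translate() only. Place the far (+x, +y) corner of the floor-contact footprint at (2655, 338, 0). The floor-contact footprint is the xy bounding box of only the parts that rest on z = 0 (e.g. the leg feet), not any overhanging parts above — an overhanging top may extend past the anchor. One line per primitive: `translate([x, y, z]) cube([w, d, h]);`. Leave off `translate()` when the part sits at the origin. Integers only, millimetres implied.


translate([328, 178, 0]) cube([2327, 160, 2021]);


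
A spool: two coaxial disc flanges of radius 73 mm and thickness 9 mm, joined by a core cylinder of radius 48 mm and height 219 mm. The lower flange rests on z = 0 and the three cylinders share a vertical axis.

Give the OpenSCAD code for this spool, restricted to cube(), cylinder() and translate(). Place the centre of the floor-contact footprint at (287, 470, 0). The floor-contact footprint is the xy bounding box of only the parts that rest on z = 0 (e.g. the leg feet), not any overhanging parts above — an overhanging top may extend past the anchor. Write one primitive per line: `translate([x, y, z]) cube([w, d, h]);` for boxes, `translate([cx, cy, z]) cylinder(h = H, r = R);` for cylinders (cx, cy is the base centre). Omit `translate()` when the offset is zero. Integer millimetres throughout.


translate([287, 470, 0]) cylinder(h = 9, r = 73);
translate([287, 470, 9]) cylinder(h = 219, r = 48);
translate([287, 470, 228]) cylinder(h = 9, r = 73);


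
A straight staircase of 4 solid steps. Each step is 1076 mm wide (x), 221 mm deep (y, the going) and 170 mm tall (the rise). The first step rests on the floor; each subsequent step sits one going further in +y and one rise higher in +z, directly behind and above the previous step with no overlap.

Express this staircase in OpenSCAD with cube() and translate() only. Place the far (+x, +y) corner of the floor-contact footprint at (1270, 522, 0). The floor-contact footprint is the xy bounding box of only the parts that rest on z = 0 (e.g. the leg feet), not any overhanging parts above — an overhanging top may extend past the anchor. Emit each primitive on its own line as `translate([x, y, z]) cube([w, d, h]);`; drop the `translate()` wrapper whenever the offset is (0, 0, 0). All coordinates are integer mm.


translate([194, 301, 0]) cube([1076, 221, 170]);
translate([194, 522, 170]) cube([1076, 221, 170]);
translate([194, 743, 340]) cube([1076, 221, 170]);
translate([194, 964, 510]) cube([1076, 221, 170]);


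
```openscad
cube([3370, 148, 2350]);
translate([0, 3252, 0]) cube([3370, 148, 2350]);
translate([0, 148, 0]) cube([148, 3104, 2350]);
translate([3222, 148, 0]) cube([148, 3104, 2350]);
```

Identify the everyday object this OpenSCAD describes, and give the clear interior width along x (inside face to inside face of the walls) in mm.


A house (or room) frame. The interior width is 3074 mm.

Four 2350 mm walls enclosing a rectangle with no floor or roof — a room or house frame. Outside width is 3370 mm and wall thickness is 148 mm, so the interior width is 3370 − 2 × 148 = 3074 mm.


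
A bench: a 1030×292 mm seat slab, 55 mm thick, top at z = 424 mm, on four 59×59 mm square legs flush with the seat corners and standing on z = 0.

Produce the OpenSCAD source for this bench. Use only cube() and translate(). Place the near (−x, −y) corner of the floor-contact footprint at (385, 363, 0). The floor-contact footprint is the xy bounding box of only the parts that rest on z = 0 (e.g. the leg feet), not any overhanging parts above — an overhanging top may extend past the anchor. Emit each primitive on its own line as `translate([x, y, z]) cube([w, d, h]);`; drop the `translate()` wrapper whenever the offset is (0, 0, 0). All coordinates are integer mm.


translate([385, 363, 369]) cube([1030, 292, 55]);
translate([385, 363, 0]) cube([59, 59, 369]);
translate([385, 596, 0]) cube([59, 59, 369]);
translate([1356, 363, 0]) cube([59, 59, 369]);
translate([1356, 596, 0]) cube([59, 59, 369]);


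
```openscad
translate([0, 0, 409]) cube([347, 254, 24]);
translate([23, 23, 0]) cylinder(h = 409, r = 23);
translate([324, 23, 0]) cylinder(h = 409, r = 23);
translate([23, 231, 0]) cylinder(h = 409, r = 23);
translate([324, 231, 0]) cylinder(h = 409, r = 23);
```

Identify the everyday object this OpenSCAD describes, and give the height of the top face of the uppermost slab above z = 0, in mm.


A stool. The seat height is 433 mm.

A 347×254×24 slab at z = 409 on four corner cylinders — a stool. The seat top is 409 + 24 = 433 mm.


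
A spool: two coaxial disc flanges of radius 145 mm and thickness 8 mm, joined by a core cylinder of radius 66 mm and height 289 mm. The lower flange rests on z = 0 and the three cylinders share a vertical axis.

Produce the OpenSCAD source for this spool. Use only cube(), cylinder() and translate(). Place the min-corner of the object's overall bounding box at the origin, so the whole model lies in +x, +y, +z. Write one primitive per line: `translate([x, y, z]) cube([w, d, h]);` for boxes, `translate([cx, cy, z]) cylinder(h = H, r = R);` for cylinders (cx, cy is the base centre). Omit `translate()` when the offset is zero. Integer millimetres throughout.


translate([145, 145, 0]) cylinder(h = 8, r = 145);
translate([145, 145, 8]) cylinder(h = 289, r = 66);
translate([145, 145, 297]) cylinder(h = 8, r = 145);


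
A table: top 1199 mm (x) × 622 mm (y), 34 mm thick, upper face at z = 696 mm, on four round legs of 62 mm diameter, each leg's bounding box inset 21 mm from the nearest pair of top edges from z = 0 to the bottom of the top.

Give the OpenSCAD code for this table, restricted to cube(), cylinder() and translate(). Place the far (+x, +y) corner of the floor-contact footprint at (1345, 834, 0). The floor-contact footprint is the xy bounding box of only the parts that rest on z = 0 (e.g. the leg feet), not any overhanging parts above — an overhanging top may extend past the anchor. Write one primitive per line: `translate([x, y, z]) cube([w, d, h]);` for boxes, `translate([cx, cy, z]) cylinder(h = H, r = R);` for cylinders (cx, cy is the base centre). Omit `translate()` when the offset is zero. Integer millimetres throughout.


translate([167, 233, 662]) cube([1199, 622, 34]);
translate([219, 285, 0]) cylinder(h = 662, r = 31);
translate([1314, 285, 0]) cylinder(h = 662, r = 31);
translate([219, 803, 0]) cylinder(h = 662, r = 31);
translate([1314, 803, 0]) cylinder(h = 662, r = 31);


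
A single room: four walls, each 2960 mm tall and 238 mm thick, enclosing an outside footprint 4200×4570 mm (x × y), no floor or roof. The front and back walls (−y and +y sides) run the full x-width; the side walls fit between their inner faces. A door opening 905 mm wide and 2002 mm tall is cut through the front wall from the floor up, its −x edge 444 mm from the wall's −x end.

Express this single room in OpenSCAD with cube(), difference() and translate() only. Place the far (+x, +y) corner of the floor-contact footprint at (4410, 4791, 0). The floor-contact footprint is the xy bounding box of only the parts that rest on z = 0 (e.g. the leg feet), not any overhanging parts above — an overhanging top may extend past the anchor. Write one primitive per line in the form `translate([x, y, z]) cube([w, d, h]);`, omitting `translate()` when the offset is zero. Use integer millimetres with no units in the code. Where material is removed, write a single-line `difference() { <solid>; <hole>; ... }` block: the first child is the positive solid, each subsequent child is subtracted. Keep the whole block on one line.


difference() { translate([210, 221, 0]) cube([4200, 238, 2960]); translate([654, 221, 0]) cube([905, 238, 2002]); }
translate([210, 4553, 0]) cube([4200, 238, 2960]);
translate([210, 459, 0]) cube([238, 4094, 2960]);
translate([4172, 459, 0]) cube([238, 4094, 2960]);


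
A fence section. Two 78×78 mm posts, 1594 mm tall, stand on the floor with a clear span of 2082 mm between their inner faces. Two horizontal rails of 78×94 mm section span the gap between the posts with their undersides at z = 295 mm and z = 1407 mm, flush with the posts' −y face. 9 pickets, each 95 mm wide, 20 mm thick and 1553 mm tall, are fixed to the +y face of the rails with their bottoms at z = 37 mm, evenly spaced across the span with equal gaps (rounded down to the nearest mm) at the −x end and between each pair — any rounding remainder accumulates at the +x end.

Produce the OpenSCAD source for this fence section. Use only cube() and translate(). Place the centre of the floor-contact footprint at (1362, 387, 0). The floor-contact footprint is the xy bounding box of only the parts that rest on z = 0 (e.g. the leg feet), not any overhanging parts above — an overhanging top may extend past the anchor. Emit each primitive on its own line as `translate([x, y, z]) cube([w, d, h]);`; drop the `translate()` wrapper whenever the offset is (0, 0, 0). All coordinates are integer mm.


translate([243, 348, 0]) cube([78, 78, 1594]);
translate([2403, 348, 0]) cube([78, 78, 1594]);
translate([321, 348, 295]) cube([2082, 78, 94]);
translate([321, 348, 1407]) cube([2082, 78, 94]);
translate([443, 426, 37]) cube([95, 20, 1553]);
translate([660, 426, 37]) cube([95, 20, 1553]);
translate([877, 426, 37]) cube([95, 20, 1553]);
translate([1094, 426, 37]) cube([95, 20, 1553]);
translate([1311, 426, 37]) cube([95, 20, 1553]);
translate([1528, 426, 37]) cube([95, 20, 1553]);
translate([1745, 426, 37]) cube([95, 20, 1553]);
translate([1962, 426, 37]) cube([95, 20, 1553]);
translate([2179, 426, 37]) cube([95, 20, 1553]);


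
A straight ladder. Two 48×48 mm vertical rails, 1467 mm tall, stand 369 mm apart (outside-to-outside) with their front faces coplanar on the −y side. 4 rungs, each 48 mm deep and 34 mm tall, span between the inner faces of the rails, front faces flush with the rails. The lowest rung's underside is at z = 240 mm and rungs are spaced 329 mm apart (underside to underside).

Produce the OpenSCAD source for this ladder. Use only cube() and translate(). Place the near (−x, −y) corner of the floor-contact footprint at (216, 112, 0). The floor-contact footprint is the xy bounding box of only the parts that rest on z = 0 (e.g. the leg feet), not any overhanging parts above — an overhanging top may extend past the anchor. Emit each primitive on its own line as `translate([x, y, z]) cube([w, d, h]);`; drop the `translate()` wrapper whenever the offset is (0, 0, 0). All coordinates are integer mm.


translate([216, 112, 0]) cube([48, 48, 1467]);
translate([537, 112, 0]) cube([48, 48, 1467]);
translate([264, 112, 240]) cube([273, 48, 34]);
translate([264, 112, 569]) cube([273, 48, 34]);
translate([264, 112, 898]) cube([273, 48, 34]);
translate([264, 112, 1227]) cube([273, 48, 34]);


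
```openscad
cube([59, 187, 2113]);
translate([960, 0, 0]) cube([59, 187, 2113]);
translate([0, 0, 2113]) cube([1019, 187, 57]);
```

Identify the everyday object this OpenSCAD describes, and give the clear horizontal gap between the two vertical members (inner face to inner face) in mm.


A door frame. The clear opening width is 901 mm.

Two 2113 mm tall posts with a header on top — a door frame. The left jamb is 59 mm wide at x = 0; the right jamb starts at x = 960. The clear opening is 960 − 59 = 901 mm.


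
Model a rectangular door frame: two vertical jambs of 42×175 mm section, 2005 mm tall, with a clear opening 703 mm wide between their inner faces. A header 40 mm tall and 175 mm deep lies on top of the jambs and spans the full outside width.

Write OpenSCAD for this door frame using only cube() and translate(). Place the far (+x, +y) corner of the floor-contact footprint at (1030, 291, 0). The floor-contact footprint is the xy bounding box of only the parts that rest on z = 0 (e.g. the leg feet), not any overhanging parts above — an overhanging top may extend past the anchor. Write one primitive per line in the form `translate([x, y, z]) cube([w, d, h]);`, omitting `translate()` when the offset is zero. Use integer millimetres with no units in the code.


translate([243, 116, 0]) cube([42, 175, 2005]);
translate([988, 116, 0]) cube([42, 175, 2005]);
translate([243, 116, 2005]) cube([787, 175, 40]);


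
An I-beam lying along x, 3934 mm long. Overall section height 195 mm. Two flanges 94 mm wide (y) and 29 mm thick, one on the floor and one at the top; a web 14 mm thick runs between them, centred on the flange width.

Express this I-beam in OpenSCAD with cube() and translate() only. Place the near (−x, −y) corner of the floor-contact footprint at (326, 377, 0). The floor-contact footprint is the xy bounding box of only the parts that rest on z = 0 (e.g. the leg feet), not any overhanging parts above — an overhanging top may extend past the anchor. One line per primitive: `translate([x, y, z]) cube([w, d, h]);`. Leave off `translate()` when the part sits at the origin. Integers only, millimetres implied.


translate([326, 377, 0]) cube([3934, 94, 29]);
translate([326, 417, 29]) cube([3934, 14, 137]);
translate([326, 377, 166]) cube([3934, 94, 29]);


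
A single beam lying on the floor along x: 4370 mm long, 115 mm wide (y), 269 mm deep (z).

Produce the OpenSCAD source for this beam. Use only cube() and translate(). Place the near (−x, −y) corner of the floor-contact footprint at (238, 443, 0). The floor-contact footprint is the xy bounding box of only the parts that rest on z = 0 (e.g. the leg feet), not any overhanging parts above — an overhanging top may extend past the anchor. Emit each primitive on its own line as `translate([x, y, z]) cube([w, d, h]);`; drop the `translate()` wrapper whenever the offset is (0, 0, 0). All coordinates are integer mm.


translate([238, 443, 0]) cube([4370, 115, 269]);


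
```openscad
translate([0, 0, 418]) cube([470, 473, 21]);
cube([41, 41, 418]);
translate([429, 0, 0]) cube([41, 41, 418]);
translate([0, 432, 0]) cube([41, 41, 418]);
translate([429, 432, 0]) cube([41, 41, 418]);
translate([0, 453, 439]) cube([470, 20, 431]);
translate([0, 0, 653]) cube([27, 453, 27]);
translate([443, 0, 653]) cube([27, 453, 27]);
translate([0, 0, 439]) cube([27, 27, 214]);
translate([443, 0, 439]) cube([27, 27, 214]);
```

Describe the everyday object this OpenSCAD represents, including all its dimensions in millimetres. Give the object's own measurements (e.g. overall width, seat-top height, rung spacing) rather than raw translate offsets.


A chair. The seat is a 470×473×21 mm slab with its top at z = 439 mm, on four 41×41 mm corner legs (flush with the seat edges, standing on z = 0). A flat backrest 20 mm thick, 431 mm tall, spans the full seat width and rises from the seat top along its +y edge, rear face flush with the rear of the seat. Two armrests of 27×27 mm section run along each side from the seat's front edge to the front of the backrest, top faces 241 mm above the seat top and outer faces flush with the seat's x-edges; a 27×27 mm post under the front of each armrest stands on the seat at the front corner.


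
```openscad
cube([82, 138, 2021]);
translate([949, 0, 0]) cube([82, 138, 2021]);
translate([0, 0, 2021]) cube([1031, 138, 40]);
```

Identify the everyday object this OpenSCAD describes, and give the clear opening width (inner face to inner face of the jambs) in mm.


A door frame. The clear opening width is 867 mm.

Two 2021 mm tall posts with a header on top — a door frame. The left jamb is 82 mm wide at x = 0; the right jamb starts at x = 949. The clear opening is 949 − 82 = 867 mm.


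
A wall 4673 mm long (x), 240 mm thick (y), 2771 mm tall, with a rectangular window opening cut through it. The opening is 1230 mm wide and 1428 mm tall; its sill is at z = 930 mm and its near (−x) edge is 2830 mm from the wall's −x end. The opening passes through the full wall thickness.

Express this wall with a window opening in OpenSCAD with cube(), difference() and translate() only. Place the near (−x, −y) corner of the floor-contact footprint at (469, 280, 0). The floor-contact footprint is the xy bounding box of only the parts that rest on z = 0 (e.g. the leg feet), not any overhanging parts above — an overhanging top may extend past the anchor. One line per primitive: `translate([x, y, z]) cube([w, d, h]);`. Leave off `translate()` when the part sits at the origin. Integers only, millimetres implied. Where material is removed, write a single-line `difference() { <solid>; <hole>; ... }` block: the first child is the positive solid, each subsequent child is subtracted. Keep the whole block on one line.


difference() { translate([469, 280, 0]) cube([4673, 240, 2771]); translate([3299, 280, 930]) cube([1230, 240, 1428]); }


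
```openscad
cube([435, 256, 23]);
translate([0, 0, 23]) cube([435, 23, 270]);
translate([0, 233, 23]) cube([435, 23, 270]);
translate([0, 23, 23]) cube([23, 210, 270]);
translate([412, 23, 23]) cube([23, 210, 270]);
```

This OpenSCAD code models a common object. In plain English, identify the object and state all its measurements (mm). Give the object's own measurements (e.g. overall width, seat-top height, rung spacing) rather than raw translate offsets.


An open-topped rectangular box: outside dimensions 435×256×293 mm, with a uniform wall and base thickness of 23 mm. The base is a full 435×256 slab on the floor; four walls sit on top of the base. The front and back walls (the −y and +y sides) span the full width; the two side walls fit between them.


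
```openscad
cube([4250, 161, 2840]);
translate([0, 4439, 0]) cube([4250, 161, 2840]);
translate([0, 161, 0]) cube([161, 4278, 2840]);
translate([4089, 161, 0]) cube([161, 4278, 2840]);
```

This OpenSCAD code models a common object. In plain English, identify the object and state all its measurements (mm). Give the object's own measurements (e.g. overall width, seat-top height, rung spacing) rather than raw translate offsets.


The wall frame of a small rectangular building: four walls, each 2840 mm tall and 161 mm thick, enclosing a footprint 4250 mm (x) by 4600 mm (y) outside-to-outside, with no floor or roof. The front and back walls (the −y and +y sides) span the full width; the two side walls fit between them.


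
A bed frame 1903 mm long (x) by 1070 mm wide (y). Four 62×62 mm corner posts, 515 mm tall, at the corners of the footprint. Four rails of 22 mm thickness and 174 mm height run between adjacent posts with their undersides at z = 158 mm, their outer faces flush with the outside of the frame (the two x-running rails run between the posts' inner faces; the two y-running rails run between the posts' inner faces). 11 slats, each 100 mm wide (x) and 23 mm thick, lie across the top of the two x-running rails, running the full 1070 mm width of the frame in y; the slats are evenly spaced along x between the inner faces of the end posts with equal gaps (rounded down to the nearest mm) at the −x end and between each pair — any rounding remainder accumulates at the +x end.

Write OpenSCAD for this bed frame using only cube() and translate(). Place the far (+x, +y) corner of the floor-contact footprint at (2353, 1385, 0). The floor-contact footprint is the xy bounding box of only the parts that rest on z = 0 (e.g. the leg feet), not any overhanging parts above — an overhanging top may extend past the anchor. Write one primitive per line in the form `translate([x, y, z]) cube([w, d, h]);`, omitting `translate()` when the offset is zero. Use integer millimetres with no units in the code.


translate([450, 315, 0]) cube([62, 62, 515]);
translate([450, 1323, 0]) cube([62, 62, 515]);
translate([2291, 315, 0]) cube([62, 62, 515]);
translate([2291, 1323, 0]) cube([62, 62, 515]);
translate([512, 315, 158]) cube([1779, 22, 174]);
translate([512, 1363, 158]) cube([1779, 22, 174]);
translate([450, 377, 158]) cube([22, 946, 174]);
translate([2331, 377, 158]) cube([22, 946, 174]);
translate([568, 315, 332]) cube([100, 1070, 23]);
translate([724, 315, 332]) cube([100, 1070, 23]);
translate([880, 315, 332]) cube([100, 1070, 23]);
translate([1036, 315, 332]) cube([100, 1070, 23]);
translate([1192, 315, 332]) cube([100, 1070, 23]);
translate([1348, 315, 332]) cube([100, 1070, 23]);
translate([1504, 315, 332]) cube([100, 1070, 23]);
translate([1660, 315, 332]) cube([100, 1070, 23]);
translate([1816, 315, 332]) cube([100, 1070, 23]);
translate([1972, 315, 332]) cube([100, 1070, 23]);
translate([2128, 315, 332]) cube([100, 1070, 23]);


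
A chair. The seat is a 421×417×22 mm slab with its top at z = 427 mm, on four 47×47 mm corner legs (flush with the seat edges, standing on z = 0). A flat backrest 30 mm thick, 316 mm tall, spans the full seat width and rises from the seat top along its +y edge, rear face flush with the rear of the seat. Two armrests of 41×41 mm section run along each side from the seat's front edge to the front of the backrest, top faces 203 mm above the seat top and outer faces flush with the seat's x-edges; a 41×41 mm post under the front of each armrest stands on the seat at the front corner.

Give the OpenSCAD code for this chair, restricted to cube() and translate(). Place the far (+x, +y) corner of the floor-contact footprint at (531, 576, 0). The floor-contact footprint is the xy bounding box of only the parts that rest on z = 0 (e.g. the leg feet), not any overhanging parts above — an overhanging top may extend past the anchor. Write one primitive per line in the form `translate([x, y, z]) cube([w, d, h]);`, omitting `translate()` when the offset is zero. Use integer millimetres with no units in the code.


translate([110, 159, 405]) cube([421, 417, 22]);
translate([110, 159, 0]) cube([47, 47, 405]);
translate([484, 159, 0]) cube([47, 47, 405]);
translate([110, 529, 0]) cube([47, 47, 405]);
translate([484, 529, 0]) cube([47, 47, 405]);
translate([110, 546, 427]) cube([421, 30, 316]);
translate([110, 159, 589]) cube([41, 387, 41]);
translate([490, 159, 589]) cube([41, 387, 41]);
translate([110, 159, 427]) cube([41, 41, 162]);
translate([490, 159, 427]) cube([41, 41, 162]);


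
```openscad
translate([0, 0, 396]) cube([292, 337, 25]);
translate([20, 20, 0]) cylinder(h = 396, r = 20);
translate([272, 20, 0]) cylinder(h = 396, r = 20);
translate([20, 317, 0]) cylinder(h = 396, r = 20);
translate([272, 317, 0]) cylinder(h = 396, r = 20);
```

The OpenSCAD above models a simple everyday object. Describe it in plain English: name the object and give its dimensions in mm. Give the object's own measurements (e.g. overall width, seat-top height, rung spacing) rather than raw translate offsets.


A simple wooden stool: a rectangular seat 292 mm (x) by 337 mm (y), 25 mm thick, top face at z = 421 mm, on four round legs, each 40 mm in diameter. The legs rest on z = 0, each leg's axis is inset half a diameter from the nearest pair of seat edges (so the leg's bounding box is flush with the corner).


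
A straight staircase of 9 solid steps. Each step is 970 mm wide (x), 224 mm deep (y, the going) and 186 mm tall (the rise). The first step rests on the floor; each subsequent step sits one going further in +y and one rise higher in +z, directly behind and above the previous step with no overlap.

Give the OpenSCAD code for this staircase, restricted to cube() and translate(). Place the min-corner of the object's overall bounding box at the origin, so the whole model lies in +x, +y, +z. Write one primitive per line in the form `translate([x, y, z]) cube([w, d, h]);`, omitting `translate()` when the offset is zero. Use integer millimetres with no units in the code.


cube([970, 224, 186]);
translate([0, 224, 186]) cube([970, 224, 186]);
translate([0, 448, 372]) cube([970, 224, 186]);
translate([0, 672, 558]) cube([970, 224, 186]);
translate([0, 896, 744]) cube([970, 224, 186]);
translate([0, 1120, 930]) cube([970, 224, 186]);
translate([0, 1344, 1116]) cube([970, 224, 186]);
translate([0, 1568, 1302]) cube([970, 224, 186]);
translate([0, 1792, 1488]) cube([970, 224, 186]);


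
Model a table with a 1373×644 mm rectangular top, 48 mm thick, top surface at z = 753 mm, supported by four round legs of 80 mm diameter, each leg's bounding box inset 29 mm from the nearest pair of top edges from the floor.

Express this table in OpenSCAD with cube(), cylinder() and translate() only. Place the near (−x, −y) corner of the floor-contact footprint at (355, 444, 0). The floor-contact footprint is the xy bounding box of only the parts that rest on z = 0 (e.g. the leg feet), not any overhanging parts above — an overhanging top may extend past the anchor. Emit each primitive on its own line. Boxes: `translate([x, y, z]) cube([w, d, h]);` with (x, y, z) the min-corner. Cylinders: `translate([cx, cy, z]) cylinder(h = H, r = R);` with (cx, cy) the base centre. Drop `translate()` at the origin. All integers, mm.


translate([326, 415, 705]) cube([1373, 644, 48]);
translate([395, 484, 0]) cylinder(h = 705, r = 40);
translate([1630, 484, 0]) cylinder(h = 705, r = 40);
translate([395, 990, 0]) cylinder(h = 705, r = 40);
translate([1630, 990, 0]) cylinder(h = 705, r = 40);


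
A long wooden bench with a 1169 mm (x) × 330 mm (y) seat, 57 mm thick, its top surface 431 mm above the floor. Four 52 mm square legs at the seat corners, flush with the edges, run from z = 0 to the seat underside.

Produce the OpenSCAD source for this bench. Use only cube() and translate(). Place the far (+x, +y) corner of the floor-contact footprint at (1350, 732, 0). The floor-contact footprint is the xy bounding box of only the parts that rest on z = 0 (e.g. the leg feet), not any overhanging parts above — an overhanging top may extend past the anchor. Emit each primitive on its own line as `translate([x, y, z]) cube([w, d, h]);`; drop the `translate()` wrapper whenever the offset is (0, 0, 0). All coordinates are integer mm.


translate([181, 402, 374]) cube([1169, 330, 57]);
translate([181, 402, 0]) cube([52, 52, 374]);
translate([181, 680, 0]) cube([52, 52, 374]);
translate([1298, 402, 0]) cube([52, 52, 374]);
translate([1298, 680, 0]) cube([52, 52, 374]);


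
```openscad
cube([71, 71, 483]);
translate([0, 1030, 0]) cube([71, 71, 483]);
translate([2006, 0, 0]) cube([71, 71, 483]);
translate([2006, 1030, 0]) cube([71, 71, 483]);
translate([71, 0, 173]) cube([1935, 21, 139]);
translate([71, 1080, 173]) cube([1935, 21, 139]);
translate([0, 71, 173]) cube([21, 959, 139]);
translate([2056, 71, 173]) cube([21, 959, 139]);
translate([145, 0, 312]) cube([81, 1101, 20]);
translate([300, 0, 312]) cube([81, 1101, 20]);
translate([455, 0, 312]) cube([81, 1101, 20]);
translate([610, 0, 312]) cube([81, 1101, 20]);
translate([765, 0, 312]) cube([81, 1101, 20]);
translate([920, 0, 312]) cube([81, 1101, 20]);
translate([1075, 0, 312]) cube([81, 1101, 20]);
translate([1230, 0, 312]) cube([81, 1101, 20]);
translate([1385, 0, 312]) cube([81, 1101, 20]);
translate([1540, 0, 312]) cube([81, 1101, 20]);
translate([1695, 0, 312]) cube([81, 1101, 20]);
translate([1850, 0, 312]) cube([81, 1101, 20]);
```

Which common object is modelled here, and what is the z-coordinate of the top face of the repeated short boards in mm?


A bed frame. The slat-top height is 332 mm.

Four posts, four rails, and a row of slats — a bed frame. Slats sit on the rails at z = 173 + 139 = 312; with slat thickness 20, the top is 332 mm.


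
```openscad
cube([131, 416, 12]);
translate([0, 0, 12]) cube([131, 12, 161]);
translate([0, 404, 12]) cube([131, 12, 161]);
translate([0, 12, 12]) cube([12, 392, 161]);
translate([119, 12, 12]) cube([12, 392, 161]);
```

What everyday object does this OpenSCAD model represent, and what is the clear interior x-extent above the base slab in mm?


An open box. The internal width is 107 mm.

A 131×416 base slab with four walls standing on it — an open box. The base is 131 mm wide and the walls are 12 mm thick, so the internal width is 131 − 2 × 12 = 107 mm.


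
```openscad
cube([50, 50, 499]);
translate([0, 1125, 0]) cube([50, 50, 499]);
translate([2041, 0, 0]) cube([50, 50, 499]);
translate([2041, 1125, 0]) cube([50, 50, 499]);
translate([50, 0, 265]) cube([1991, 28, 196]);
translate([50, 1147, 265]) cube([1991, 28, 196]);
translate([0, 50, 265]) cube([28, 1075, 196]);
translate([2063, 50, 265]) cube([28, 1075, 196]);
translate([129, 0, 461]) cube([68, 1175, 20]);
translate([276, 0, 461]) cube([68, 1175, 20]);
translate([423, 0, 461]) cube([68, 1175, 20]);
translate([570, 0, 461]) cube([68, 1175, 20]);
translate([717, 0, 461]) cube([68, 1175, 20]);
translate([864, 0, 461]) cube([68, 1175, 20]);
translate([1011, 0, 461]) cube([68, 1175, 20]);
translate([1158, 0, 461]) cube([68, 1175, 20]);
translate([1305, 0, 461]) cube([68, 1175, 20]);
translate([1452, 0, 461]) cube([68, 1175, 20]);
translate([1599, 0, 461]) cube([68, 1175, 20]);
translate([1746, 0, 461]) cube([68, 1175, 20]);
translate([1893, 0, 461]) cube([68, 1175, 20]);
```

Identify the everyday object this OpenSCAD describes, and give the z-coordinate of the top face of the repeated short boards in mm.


A bed frame. The slat-top height is 481 mm.

Four posts, four rails, and a row of slats — a bed frame. Slats sit on the rails at z = 265 + 196 = 461; with slat thickness 20, the top is 481 mm.


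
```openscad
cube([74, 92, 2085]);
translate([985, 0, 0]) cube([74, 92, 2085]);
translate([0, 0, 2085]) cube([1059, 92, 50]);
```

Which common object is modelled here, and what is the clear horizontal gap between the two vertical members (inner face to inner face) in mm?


A door frame. The clear opening width is 911 mm.

Two 2085 mm tall posts with a header on top — a door frame. The left jamb is 74 mm wide at x = 0; the right jamb starts at x = 985. The clear opening is 985 − 74 = 911 mm.


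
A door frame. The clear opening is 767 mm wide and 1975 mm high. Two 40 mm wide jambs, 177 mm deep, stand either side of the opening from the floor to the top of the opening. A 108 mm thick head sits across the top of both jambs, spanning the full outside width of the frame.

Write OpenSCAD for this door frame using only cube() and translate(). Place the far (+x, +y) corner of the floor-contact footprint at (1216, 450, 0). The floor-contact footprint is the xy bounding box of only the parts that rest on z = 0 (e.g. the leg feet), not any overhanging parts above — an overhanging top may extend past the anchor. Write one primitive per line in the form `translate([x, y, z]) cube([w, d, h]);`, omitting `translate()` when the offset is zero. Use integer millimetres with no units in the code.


translate([369, 273, 0]) cube([40, 177, 1975]);
translate([1176, 273, 0]) cube([40, 177, 1975]);
translate([369, 273, 1975]) cube([847, 177, 108]);


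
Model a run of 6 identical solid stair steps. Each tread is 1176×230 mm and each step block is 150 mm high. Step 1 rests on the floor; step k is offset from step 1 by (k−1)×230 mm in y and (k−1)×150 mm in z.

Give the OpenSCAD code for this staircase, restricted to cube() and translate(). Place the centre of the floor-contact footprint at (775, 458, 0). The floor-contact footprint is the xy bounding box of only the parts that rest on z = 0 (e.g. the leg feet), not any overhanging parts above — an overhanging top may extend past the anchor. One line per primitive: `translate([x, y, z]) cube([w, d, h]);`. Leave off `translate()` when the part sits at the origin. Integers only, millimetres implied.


translate([187, 343, 0]) cube([1176, 230, 150]);
translate([187, 573, 150]) cube([1176, 230, 150]);
translate([187, 803, 300]) cube([1176, 230, 150]);
translate([187, 1033, 450]) cube([1176, 230, 150]);
translate([187, 1263, 600]) cube([1176, 230, 150]);
translate([187, 1493, 750]) cube([1176, 230, 150]);


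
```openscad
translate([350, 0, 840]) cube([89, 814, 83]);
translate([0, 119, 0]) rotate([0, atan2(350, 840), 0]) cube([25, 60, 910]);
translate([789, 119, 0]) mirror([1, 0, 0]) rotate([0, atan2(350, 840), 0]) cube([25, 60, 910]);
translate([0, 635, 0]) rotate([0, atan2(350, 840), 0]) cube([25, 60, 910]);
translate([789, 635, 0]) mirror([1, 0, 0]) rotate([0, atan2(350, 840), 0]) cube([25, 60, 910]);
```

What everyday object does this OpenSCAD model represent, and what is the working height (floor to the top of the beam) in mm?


A sawhorse. The overall height is 923 mm.

A beam across two mirrored pairs of raked legs — a sawhorse. The beam's underside is at z = 840 (matching the legs' vertical rise in atan2(350, 840)) and the beam is 83 mm tall, so its top is at 840 + 83 = 923 mm. The raked legs top out at the beam's underside, so that is the highest point.


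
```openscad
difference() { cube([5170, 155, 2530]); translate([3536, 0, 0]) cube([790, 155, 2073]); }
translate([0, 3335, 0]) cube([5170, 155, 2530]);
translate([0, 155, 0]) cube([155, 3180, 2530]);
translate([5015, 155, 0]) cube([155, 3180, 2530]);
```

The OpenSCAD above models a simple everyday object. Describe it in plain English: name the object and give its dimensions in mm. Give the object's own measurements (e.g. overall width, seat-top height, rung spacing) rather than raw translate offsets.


A single room: four walls, each 2530 mm tall and 155 mm thick, enclosing an outside footprint 5170×3490 mm (x × y), no floor or roof. The front and back walls (−y and +y sides) run the full x-width; the side walls fit between their inner faces. A door opening 790 mm wide and 2073 mm tall is cut through the front wall from the floor up, its −x edge 3536 mm from the wall's −x end.


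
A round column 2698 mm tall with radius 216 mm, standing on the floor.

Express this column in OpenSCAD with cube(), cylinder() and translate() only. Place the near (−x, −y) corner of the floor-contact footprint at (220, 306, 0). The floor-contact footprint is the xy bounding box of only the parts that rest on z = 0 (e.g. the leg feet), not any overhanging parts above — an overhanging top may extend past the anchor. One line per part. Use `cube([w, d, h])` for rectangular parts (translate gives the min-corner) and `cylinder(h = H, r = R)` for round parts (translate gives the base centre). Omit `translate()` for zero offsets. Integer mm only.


translate([436, 522, 0]) cylinder(h = 2698, r = 216);


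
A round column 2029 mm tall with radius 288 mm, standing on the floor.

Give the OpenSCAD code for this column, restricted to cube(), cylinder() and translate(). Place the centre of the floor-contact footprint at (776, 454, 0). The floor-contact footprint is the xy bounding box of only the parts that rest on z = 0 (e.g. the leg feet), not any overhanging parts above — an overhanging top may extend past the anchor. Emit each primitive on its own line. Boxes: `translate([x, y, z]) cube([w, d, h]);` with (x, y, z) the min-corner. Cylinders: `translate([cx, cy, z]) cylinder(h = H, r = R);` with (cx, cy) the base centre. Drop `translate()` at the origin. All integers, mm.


translate([776, 454, 0]) cylinder(h = 2029, r = 288);


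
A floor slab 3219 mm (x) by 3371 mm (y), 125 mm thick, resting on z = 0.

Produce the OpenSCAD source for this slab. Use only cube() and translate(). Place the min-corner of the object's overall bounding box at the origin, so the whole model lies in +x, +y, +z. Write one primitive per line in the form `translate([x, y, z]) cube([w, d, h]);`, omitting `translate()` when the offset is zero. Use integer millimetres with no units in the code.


cube([3219, 3371, 125]);


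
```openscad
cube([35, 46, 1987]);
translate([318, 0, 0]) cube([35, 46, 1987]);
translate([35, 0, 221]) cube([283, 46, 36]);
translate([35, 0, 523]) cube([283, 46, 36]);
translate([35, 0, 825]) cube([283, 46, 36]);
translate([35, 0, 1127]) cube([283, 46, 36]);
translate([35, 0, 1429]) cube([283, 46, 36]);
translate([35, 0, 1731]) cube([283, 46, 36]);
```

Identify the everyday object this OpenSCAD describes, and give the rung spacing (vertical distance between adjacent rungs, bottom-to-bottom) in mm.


A ladder. The rung spacing is 302 mm.

Two tall 35×46 posts with 6 short bars between them — a ladder. Adjacent rungs sit at z = 221 and z = 523, so the spacing is 523 − 221 = 302 mm.


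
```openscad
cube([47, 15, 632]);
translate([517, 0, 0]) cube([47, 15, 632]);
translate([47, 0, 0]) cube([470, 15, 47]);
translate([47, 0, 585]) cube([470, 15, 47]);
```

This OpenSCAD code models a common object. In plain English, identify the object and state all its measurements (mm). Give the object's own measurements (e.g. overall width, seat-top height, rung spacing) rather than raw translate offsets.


A rectangular picture frame lying in the x–z plane (depth along y). The opening is 470 mm wide (x) by 538 mm tall (z), surrounded by a border 47 mm wide on all four sides. The frame is 15 mm deep and is made of two full-height vertical stiles with two horizontal rails fitted between them.
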